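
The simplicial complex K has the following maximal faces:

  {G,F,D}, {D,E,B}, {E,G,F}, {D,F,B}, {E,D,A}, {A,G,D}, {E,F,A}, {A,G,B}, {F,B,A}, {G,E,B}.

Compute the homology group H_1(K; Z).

H_1 = Z/2Z.

K has 6 vertices, 15 edges, 10 triangles.
rank ∂_1 = 5, rank ∂_2 = 10 ⇒ b_1 = 15 − 5 − 10 = 0; ∂_2 has invariant factor(s) [2] giving torsion. So H_1 ≅ Z/2Z.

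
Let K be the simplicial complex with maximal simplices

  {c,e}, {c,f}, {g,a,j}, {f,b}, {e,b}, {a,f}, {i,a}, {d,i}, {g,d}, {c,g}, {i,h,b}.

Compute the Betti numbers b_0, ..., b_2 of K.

Fix the vertex order a < b < c < d < e < f < g < h < i < j and write every simplex with vertices in increasing order. Then dim K = 2 and the simplices of K are:

  0-simplices (10): a, b, c, d, e, f, g, h, i, j
  1-simplices (15): af, ag, ai, aj, be, bf, bh, bi, ce, cf, cg, dg, di, gj, hi
  2-simplices (2): agj, bhi

giving chain groups C_0 ≅ Z^10, C_1 ≅ Z^15, C_2 ≅ Z^2.

∂_1: C_1 → C_0 is given by ∂[p,q] = [q] − [p].
The resulting 10×15 matrix has rank 9, and its Smith normal form has invariant factors (1,1,1,1,1,1,1,1,1).

Boundary ∂_2: C_2 → C_1 maps a triangle to the signed sum of its edges. For instance
  ∂bhi = hi − bi + bh,
  ∂agj = gj − aj + ag.
The 15×2 boundary matrix has rank 2 and Smith normal form diag(1,1).

Now H_k = ker ∂_k / im ∂_{k+1}, so:

  H_0: rank C_0 − rank ∂_1 = 10 − 9 = 1, and the invariant factors of ∂_1 are all 1, so H_0 = Z.
  H_1: rank ker ∂_1 − rank ∂_2 = (15 − 9) − 2 = 4, and the invariant factors of ∂_2 are all 1, so H_1 = Z^4.
  H_2: rank ker ∂_2 − rank ∂_3 = (2 − 2) − 0 = 0, and there is no ∂_3, so H_2 = 0.

As a check, the Euler characteristic is 10 − 15 + 2 = -3, which agrees with 1 − 4 + 0 = -3.

Hence the Betti numbers are b_0 = 1, b_1 = 4, b_2 = 0.

b_0 = 1, b_1 = 4, b_2 = 0.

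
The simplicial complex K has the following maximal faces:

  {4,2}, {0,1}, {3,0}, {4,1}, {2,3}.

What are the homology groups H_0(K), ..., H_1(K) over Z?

Take the total order 0 < 1 < 2 < 3 < 4 on the vertex set. Then K (dimension 1) consists of the simplices:

  0-simplices (5): [0], [1], [2], [3], [4]
  1-simplices (5): [0,1], [0,3], [1,4], [2,3], [2,4]

so the chain groups are C_0 ≅ Z^5, C_1 ≅ Z^5.

Boundary ∂_1: C_1 → C_0 is given by ∂[p,q] = [q] − [p].
The resulting 5×5 matrix has rank 4, and its Smith normal form has invariant factors (1,1,1,1).

Computing H_k = (kernel of ∂_k) / (image of ∂_{k+1}):

  H_0: rank C_0 − rank ∂_1 = 5 − 4 = 1, and the invariant factors of ∂_1 are all 1, so H_0 = Z.
  H_1: rank ker ∂_1 − rank ∂_2 = (5 − 4) − 0 = 1, and there is no ∂_2, so H_1 = Z.

As a check, the Euler characteristic is 5 − 5 = 0, which agrees with 1 − 1 = 0.

H_0 = Z,  H_1 = Z.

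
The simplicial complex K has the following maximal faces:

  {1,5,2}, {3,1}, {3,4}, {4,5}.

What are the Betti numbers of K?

K has 5 vertices, 6 edges, 1 triangle.
rank ∂_0 = 0, rank ∂_1 = 4 ⇒ b_0 = 5 − 0 − 4 = 1; all invariant factors of ∂_1 are 1 so no torsion. So H_0 = Z.
rank ∂_1 = 4, rank ∂_2 = 1 ⇒ b_1 = 6 − 4 − 1 = 1; all invariant factors of ∂_2 are 1 so no torsion. So H_1 = Z.
rank ∂_2 = 1, rank ∂_3 = 0 ⇒ b_2 = 1 − 1 − 0 = 0. So H_2 = 0.

b_0 = 1, b_1 = 1, b_2 = 0.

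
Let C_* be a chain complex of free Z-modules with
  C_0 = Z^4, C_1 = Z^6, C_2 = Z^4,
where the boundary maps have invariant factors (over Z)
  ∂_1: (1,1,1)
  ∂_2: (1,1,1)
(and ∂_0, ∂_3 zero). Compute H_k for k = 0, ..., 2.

H_0: b_0 = 4 − 0 − 3 = 1; torsion from ∂_1 factors > 1: none. So H_0 = Z.
H_1: b_1 = 6 − 3 − 3 = 0; torsion from ∂_2 factors > 1: none. So H_1 = 0.
H_2: b_2 = 4 − 3 − 0 = 1; torsion from ∂_3 factors > 1: none. So H_2 = Z.

H_0 = Z,  H_1 = 0,  H_2 = Z.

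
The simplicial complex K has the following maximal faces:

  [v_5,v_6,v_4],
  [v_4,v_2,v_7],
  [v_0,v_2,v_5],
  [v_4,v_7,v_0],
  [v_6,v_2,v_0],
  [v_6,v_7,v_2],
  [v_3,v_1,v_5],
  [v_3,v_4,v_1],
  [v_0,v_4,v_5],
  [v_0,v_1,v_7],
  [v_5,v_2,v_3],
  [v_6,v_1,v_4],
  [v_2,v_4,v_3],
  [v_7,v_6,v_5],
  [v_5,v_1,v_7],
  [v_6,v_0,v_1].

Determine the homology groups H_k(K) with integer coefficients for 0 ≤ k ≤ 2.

Fix the vertex order v_0 < v_1 < v_2 < v_3 < v_4 < v_5 < v_6 < v_7 and write every simplex with vertices in increasing order. Then dim K = 2 and the simplices of K are:

  0-simplices (8): [v_0], [v_1], [v_2], [v_3], [v_4], [v_5], [v_6], [v_7]
  1-simplices (24): (24 of them)
  2-simplices (16): (16 of them)

Hence C_0 ≅ Z^8, C_1 ≅ Z^24, C_2 ≅ Z^16.

∂_1: C_1 → C_0 sends each edge [p,q] (with p < q) to q − p.
The resulting 8×24 matrix has rank 7, and its Smith normal form has invariant factors (1,1,1,1,1,1,1).

∂_2: C_2 → C_1 acts by ∂[p,q,r] = [q,r] − [p,r] + [p,q]. For instance
  ∂[v_1,v_3,v_5] = [v_3,v_5] − [v_1,v_5] + [v_1,v_3],
  ∂[v_0,v_2,v_6] = [v_2,v_6] − [v_0,v_6] + [v_0,v_2].
As a 24×16 matrix over Z this has rank 15, with invariant factors (1,1,1,1,1,1,1,1,1,1,1,1,1,1,1).

Computing H_k = (kernel of ∂_k) / (image of ∂_{k+1}):

  H_0: rank C_0 − rank ∂_1 = 8 − 7 = 1, and the invariant factors of ∂_1 are all 1, so H_0 = Z.
  H_1: rank ker ∂_1 − rank ∂_2 = (24 − 7) − 15 = 2, and the invariant factors of ∂_2 are all 1, so H_1 = Z^2.
  H_2: rank ker ∂_2 − rank ∂_3 = (16 − 15) − 0 = 1, and there is no ∂_3, so H_2 = Z.

H_0 ≅ Z,  H_1 ≅ Z^2,  H_2 ≅ Z.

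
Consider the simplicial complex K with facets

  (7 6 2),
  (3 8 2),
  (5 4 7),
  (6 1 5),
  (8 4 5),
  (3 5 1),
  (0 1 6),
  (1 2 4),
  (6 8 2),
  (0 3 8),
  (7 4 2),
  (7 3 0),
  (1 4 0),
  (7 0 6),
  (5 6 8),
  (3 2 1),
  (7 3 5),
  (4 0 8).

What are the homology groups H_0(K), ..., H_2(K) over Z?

H_0 = Z,  H_1 = Z^2,  H_2 = Z.

We work with the vertex ordering 0 < 1 < 2 < 3 < 4 < 5 < 6 < 7 < 8. The simplices of K, each written with vertices in increasing order, are:

  0-simplices (9): [0], [1], [2], [3], [4], [5], [6], [7], [8]
  1-simplices (27): (27 of them)
  2-simplices (18): [0,1,4], [0,1,6], [0,3,7], [0,3,8], [0,4,8], [0,6,7], [1,2,3], [1,2,4], [1,3,5], [1,5,6], [2,3,8], [2,4,7], [2,6,7], [2,6,8], [3,5,7], [4,5,7], [4,5,8], [5,6,8]

Hence C_0 ≅ Z^9, C_1 ≅ Z^27, C_2 ≅ Z^18.

∂_1: C_1 → C_0 maps an edge to its endpoints' difference, ∂[p,q] = q − p.
The 9×27 boundary matrix has rank 8 and Smith normal form diag(1,1,1,1,1,1,1,1).

The boundary map ∂_2: C_2 → C_1 sends each 2-simplex [p,q,r] to [q,r] − [p,r] + [p,q]. For instance
  ∂[0,3,8] = [3,8] − [0,8] + [0,3],
  ∂[2,6,8] = [6,8] − [2,8] + [2,6].
This gives a 27×18 integer matrix of rank 17; reducing to Smith normal form yields diagonal entries (1,1,1,1,1,1,1,1,1,1,1,1,1,1,1,1,1).

From H_k ≅ ker(∂_k) / im(∂_{k+1}) we obtain:

  H_0: rank C_0 − rank ∂_1 = 9 − 8 = 1, and the invariant factors of ∂_1 are all 1, so H_0 ≅ Z.
  H_1: rank ker ∂_1 − rank ∂_2 = (27 − 8) − 17 = 2, and the invariant factors of ∂_2 are all 1, so H_1 ≅ Z^2.
  H_2: rank ker ∂_2 − rank ∂_3 = (18 − 17) − 0 = 1, and there is no ∂_3, so H_2 ≅ Z.

As a check, the Euler characteristic is 9 − 27 + 18 = 0, which agrees with 1 − 2 + 1 = 0.
(K is a triangulation of the torus T^2.)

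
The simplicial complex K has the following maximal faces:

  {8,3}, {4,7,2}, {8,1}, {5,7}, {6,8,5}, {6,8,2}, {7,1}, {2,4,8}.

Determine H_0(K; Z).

H_0 ≅ Z.

Fix the vertex order 1 < 2 < 3 < 4 < 5 < 6 < 7 < 8 and write every simplex with vertices in increasing order. Then dim K = 2 and the simplices of K are:

  0-simplices (8): [1], [2], [3], [4], [5], [6], [7], [8]
  1-simplices (13): [1,7], [1,8], [2,4], [2,6], [2,7], [2,8], [3,8], [4,7], [4,8], [5,6], [5,7], [5,8], [6,8]
  2-simplices (4): [2,4,7], [2,4,8], [2,6,8], [5,6,8]

Hence C_0 ≅ Z^8, C_1 ≅ Z^13, C_2 ≅ Z^4.

Boundary ∂_1: C_1 → C_0 maps an edge to its endpoints' difference, ∂[p,q] = q − p.
As a 8×13 matrix over Z this has rank 7, with invariant factors (1,1,1,1,1,1,1).

The boundary map ∂_2: C_2 → C_1 acts by ∂[p,q,r] = [q,r] − [p,r] + [p,q]. For instance
  ∂[2,4,8] = [4,8] − [2,8] + [2,4],
  ∂[5,6,8] = [6,8] − [5,8] + [5,6].
This gives a 13×4 integer matrix of rank 4; reducing to Smith normal form yields diagonal entries (1,1,1,1).

Computing H_k = (kernel of ∂_k) / (image of ∂_{k+1}):

  H_0: rank C_0 − rank ∂_1 = 8 − 7 = 1, and the invariant factors of ∂_1 are all 1, so H_0 = Z.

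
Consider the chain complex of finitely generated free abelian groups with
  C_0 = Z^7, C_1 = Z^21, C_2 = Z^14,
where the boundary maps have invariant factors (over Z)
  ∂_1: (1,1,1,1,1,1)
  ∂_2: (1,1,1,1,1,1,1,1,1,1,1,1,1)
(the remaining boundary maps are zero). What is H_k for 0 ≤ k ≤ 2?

H_0: b_0 = 7 − 0 − 6 = 1; torsion from ∂_1 factors > 1: none. So H_0 = Z.
H_1: b_1 = 21 − 6 − 13 = 2; torsion from ∂_2 factors > 1: none. So H_1 = Z^2.
H_2: b_2 = 14 − 13 − 0 = 1; torsion from ∂_3 factors > 1: none. So H_2 = Z.

H_0 = Z,  H_1 = Z^2,  H_2 = Z.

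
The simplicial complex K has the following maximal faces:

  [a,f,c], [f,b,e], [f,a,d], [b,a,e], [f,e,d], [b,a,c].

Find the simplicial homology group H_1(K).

H_1 = Z.

K has 6 vertices, 12 edges, 6 triangles.
rank ∂_1 = 5, rank ∂_2 = 6 ⇒ b_1 = 12 − 5 − 6 = 1; all invariant factors of ∂_2 are 1 so no torsion. So H_1 ≅ Z.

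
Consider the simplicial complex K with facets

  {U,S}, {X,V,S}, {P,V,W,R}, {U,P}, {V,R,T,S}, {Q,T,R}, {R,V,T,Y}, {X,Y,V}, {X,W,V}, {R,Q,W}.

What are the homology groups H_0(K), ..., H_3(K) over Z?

H_0 = Z,  H_1 = Z,  H_2 = 0,  H_3 = 0.

K has 10 vertices, 23 edges, 16 triangles, 3 3-simplices.
rank ∂_0 = 0, rank ∂_1 = 9 ⇒ b_0 = 10 − 0 − 9 = 1; all invariant factors of ∂_1 are 1 so no torsion. So H_0 ≅ Z.
rank ∂_1 = 9, rank ∂_2 = 13 ⇒ b_1 = 23 − 9 − 13 = 1; all invariant factors of ∂_2 are 1 so no torsion. So H_1 ≅ Z.
rank ∂_2 = 13, rank ∂_3 = 3 ⇒ b_2 = 16 − 13 − 3 = 0; all invariant factors of ∂_3 are 1 so no torsion. So H_2 ≅ 0.
rank ∂_3 = 3, rank ∂_4 = 0 ⇒ b_3 = 3 − 3 − 0 = 0. So H_3 ≅ 0.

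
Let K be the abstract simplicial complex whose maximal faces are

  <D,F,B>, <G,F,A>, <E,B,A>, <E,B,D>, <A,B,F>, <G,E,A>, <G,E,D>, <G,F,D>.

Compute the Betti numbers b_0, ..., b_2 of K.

b_0 = 1, b_1 = 0, b_2 = 1.

Take the total order A < B < D < E < F < G on the vertex set. Then K (dimension 2) consists of the simplices:

  0-simplices (6): A, B, D, E, F, G
  1-simplices (12): AB, AE, AF, AG, BD, BE, BF, DE, DF, DG, EG, FG
  2-simplices (8): ABE, ABF, AEG, AFG, BDE, BDF, DEG, DFG

Hence C_0 ≅ Z^6, C_1 ≅ Z^12, C_2 ≅ Z^8.

The boundary map ∂_1: C_1 → C_0 is given by ∂[p,q] = [q] − [p].
This gives a 6×12 integer matrix of rank 5; reducing to Smith normal form yields diagonal entries (1,1,1,1,1).

Boundary ∂_2: C_2 → C_1 maps a triangle to the signed sum of its edges. For instance
  ∂ABF = BF − AF + AB,
  ∂DEG = EG − DG + DE.
This gives a 12×8 integer matrix of rank 7; reducing to Smith normal form yields diagonal entries (1,1,1,1,1,1,1).

Computing H_k = (kernel of ∂_k) / (image of ∂_{k+1}):

  H_0: rank C_0 − rank ∂_1 = 6 − 5 = 1, and the invariant factors of ∂_1 are all 1, so H_0 ≅ Z.
  H_1: rank ker ∂_1 − rank ∂_2 = (12 − 5) − 7 = 0, and the invariant factors of ∂_2 are all 1, so H_1 ≅ 0.
  H_2: rank ker ∂_2 − rank ∂_3 = (8 − 7) − 0 = 1, and there is no ∂_3, so H_2 ≅ Z.

Hence the Betti numbers are b_0 = 1, b_1 = 0, b_2 = 1.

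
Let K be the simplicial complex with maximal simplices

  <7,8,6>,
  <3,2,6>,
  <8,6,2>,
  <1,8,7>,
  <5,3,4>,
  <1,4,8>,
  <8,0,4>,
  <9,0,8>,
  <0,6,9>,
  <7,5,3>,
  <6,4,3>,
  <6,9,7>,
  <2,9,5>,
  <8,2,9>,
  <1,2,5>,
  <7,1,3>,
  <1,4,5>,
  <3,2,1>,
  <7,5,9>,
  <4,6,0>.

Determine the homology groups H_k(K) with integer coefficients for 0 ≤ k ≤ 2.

Take the total order 0 < 1 < 2 < 3 < 4 < 5 < 6 < 7 < 8 < 9 on the vertex set. Then K (dimension 2) consists of the simplices:

  0-simplices (10): [0], [1], [2], [3], [4], [5], [6], [7], [8], [9]
  1-simplices (30): (30 of them)
  2-simplices (20): (20 of them)

so the chain groups are C_0 ≅ Z^10, C_1 ≅ Z^30, C_2 ≅ Z^20.

Boundary ∂_1: C_1 → C_0 is given by ∂[p,q] = [q] − [p].
As a 10×30 matrix over Z this has rank 9, with invariant factors (1,1,1,1,1,1,1,1,1).

Boundary ∂_2: C_2 → C_1 acts by ∂[p,q,r] = [q,r] − [p,r] + [p,q]. For instance
  ∂[3,4,5] = [4,5] − [3,5] + [3,4],
  ∂[5,7,9] = [7,9] − [5,9] + [5,7].
As a 30×20 matrix over Z this has rank 20, with invariant factors (1,1,1,1,1,1,1,1,1,1,1,1,1,1,1,1,1,1,1,2).

From H_k ≅ ker(∂_k) / im(∂_{k+1}) we obtain:

  H_0: rank C_0 − rank ∂_1 = 10 − 9 = 1, and the invariant factors of ∂_1 are all 1, so H_0 = Z.
  H_1: rank ker ∂_1 − rank ∂_2 = (30 − 9) − 20 = 1, and ∂_2 has invariant factor 2 > 1, so H_1 = Z ⊕ Z/2Z.
  H_2: rank ker ∂_2 − rank ∂_3 = (20 − 20) − 0 = 0, and there is no ∂_3, so H_2 = 0.

H_0 ≅ Z,  H_1 ≅ Z ⊕ Z/2Z,  H_2 = 0.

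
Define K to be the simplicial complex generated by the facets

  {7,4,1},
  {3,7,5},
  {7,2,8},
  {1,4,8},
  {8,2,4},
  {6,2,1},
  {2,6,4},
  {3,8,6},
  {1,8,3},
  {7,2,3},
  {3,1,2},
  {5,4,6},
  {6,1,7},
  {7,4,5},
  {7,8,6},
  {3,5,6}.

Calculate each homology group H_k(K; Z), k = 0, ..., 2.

H_0 = Z,  H_1 = Z^2,  H_2 = Z.

K has 8 vertices, 24 edges, 16 triangles.
rank ∂_0 = 0, rank ∂_1 = 7 ⇒ b_0 = 8 − 0 − 7 = 1; all invariant factors of ∂_1 are 1 so no torsion. So H_0 = Z.
rank ∂_1 = 7, rank ∂_2 = 15 ⇒ b_1 = 24 − 7 − 15 = 2; all invariant factors of ∂_2 are 1 so no torsion. So H_1 = Z^2.
rank ∂_2 = 15, rank ∂_3 = 0 ⇒ b_2 = 16 − 15 − 0 = 1. So H_2 = Z.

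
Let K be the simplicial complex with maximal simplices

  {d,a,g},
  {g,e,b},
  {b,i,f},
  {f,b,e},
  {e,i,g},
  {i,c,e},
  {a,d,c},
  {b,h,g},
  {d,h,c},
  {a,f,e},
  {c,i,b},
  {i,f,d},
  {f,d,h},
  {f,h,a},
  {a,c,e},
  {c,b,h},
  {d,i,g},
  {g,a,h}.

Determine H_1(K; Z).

We work with the vertex ordering a < b < c < d < e < f < g < h < i. The simplices of K, each written with vertices in increasing order, are:

  0-simplices (9): a, b, c, d, e, f, g, h, i
  1-simplices (27): ac, ad, ae, af, ag, ah, bc, be, bf, bg, bh, bi, cd, ce, ch, ci, df, dg, dh, di, ef, eg, ei, fh, fi, gh, gi
  2-simplices (18): acd, ace, adg, aef, afh, agh, bch, bci, bef, beg, bfi, bgh, cdh, cei, dfh, dfi, dgi, egi

so the chain groups are C_0 ≅ Z^9, C_1 ≅ Z^27, C_2 ≅ Z^18.

Boundary ∂_1: C_1 → C_0 sends each edge [p,q] (with p < q) to q − p.
The resulting 9×27 matrix has rank 8, and its Smith normal form has invariant factors (1,1,1,1,1,1,1,1).

The boundary map ∂_2: C_2 → C_1 sends each 2-simplex [p,q,r] to [q,r] − [p,r] + [p,q]. For instance
  ∂egi = gi − ei + eg,
  ∂agh = gh − ah + ag.
As a 27×18 matrix over Z this has rank 18, with invariant factors (1,1,1,1,1,1,1,1,1,1,1,1,1,1,1,1,1,2).

Computing H_k = (kernel of ∂_k) / (image of ∂_{k+1}):

  H_1: rank ker ∂_1 − rank ∂_2 = (27 − 8) − 18 = 1, and ∂_2 has invariant factor 2 > 1, so H_1 = Z ⊕ Z/2Z.

H_1 ≅ Z ⊕ Z/2Z.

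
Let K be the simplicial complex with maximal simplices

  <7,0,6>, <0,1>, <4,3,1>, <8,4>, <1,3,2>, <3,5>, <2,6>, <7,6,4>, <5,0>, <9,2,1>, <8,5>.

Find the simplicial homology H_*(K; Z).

H_0 ≅ Z,  H_1 ≅ Z^4,  H_2 = 0.

Fix the vertex order 0 < 1 < 2 < 3 < 4 < 5 < 6 < 7 < 8 < 9 and write every simplex with vertices in increasing order. Then dim K = 2 and the simplices of K are:

  0-simplices (10): [0], [1], [2], [3], [4], [5], [6], [7], [8], [9]
  1-simplices (18): [0,1], [0,5], [0,6], [0,7], [1,2], [1,3], [1,4], [1,9], [2,3], [2,6], [2,9], [3,4], [3,5], [4,6], [4,7], [4,8], [5,8], [6,7]
  2-simplices (5): [0,6,7], [1,2,3], [1,2,9], [1,3,4], [4,6,7]

Hence C_0 ≅ Z^10, C_1 ≅ Z^18, C_2 ≅ Z^5.

Boundary ∂_1: C_1 → C_0 sends each edge [p,q] (with p < q) to q − p.
As a 10×18 matrix over Z this has rank 9, with invariant factors (1,1,1,1,1,1,1,1,1).

∂_2: C_2 → C_1 sends each 2-simplex [p,q,r] to [q,r] − [p,r] + [p,q]. For instance
  ∂[1,2,3] = [2,3] − [1,3] + [1,2],
  ∂[1,3,4] = [3,4] − [1,4] + [1,3].
This gives a 18×5 integer matrix of rank 5; reducing to Smith normal form yields diagonal entries (1,1,1,1,1).

Reading off H_k = ker ∂_k / im ∂_{k+1}:

  H_0: rank C_0 − rank ∂_1 = 10 − 9 = 1, and the invariant factors of ∂_1 are all 1, so H_0 = Z.
  H_1: rank ker ∂_1 − rank ∂_2 = (18 − 9) − 5 = 4, and the invariant factors of ∂_2 are all 1, so H_1 = Z^4.
  H_2: rank ker ∂_2 − rank ∂_3 = (5 − 5) − 0 = 0, and there is no ∂_3, so H_2 = 0.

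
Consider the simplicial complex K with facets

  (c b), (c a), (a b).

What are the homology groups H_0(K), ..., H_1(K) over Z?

H_0 ≅ Z,  H_1 ≅ Z.

Fix the vertex order a < b < c and write every simplex with vertices in increasing order. Then dim K = 1 and the simplices of K are:

  0-simplices (3): a, b, c
  1-simplices (3): ab, ac, bc

so the chain groups are C_0 ≅ Z^3, C_1 ≅ Z^3.

∂_1: C_1 → C_0 is given by ∂[p,q] = [q] − [p]. For instance
  ∂bc = c − b.
The 3×3 boundary matrix has rank 2 and Smith normal form diag(1,1).

Reading off H_k = ker ∂_k / im ∂_{k+1}:

  H_0: rank C_0 − rank ∂_1 = 3 − 2 = 1, and the invariant factors of ∂_1 are all 1, so H_0 = Z.
  H_1: rank ker ∂_1 − rank ∂_2 = (3 − 2) − 0 = 1, and there is no ∂_2, so H_1 = Z.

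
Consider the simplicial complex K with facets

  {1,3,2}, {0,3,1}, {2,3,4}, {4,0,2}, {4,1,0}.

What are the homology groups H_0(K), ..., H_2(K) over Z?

H_0 = Z,  H_1 = Z,  H_2 = 0.

Fix the vertex order 0 < 1 < 2 < 3 < 4 and write every simplex with vertices in increasing order. Then dim K = 2 and the simplices of K are:

  0-simplices (5): [0], [1], [2], [3], [4]
  1-simplices (10): [0,1], [0,2], [0,3], [0,4], [1,2], [1,3], [1,4], [2,3], [2,4], [3,4]
  2-simplices (5): [0,1,3], [0,1,4], [0,2,4], [1,2,3], [2,3,4]

giving chain groups C_0 ≅ Z^5, C_1 ≅ Z^10, C_2 ≅ Z^5.

The boundary map ∂_1: C_1 → C_0 is given by ∂[p,q] = [q] − [p]. For instance
  ∂[1,2] = [2] − [1].
This gives a 5×10 integer matrix of rank 4; reducing to Smith normal form yields diagonal entries (1,1,1,1).

∂_2: C_2 → C_1 maps a triangle to the signed sum of its edges. For instance
  ∂[0,1,4] = [1,4] − [0,4] + [0,1],
  ∂[0,2,4] = [2,4] − [0,4] + [0,2].
As a 10×5 matrix over Z this has rank 5, with invariant factors (1,1,1,1,1).

Reading off H_k = ker ∂_k / im ∂_{k+1}:

  H_0: rank C_0 − rank ∂_1 = 5 − 4 = 1, and the invariant factors of ∂_1 are all 1, so H_0 = Z.
  H_1: rank ker ∂_1 − rank ∂_2 = (10 − 4) − 5 = 1, and the invariant factors of ∂_2 are all 1, so H_1 = Z.
  H_2: rank ker ∂_2 − rank ∂_3 = (5 − 5) − 0 = 0, and there is no ∂_3, so H_2 = 0.

(K is a triangulation of the Möbius band.)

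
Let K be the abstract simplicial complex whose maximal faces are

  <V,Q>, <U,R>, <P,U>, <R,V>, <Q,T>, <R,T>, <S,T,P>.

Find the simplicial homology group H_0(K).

Take the total order P < Q < R < S < T < U < V on the vertex set. Then K (dimension 2) consists of the simplices:

  0-simplices (7): P, Q, R, S, T, U, V
  1-simplices (9): PS, PT, PU, QT, QV, RT, RU, RV, ST
  2-simplices (1): PST

so the chain groups are C_0 ≅ Z^7, C_1 ≅ Z^9, C_2 ≅ Z^1.

The boundary map ∂_1: C_1 → C_0 is given by ∂[p,q] = [q] − [p]. For instance
  ∂QT = T − Q.
The resulting 7×9 matrix has rank 6, and its Smith normal form has invariant factors (1,1,1,1,1,1).

Boundary ∂_2: C_2 → C_1 maps a triangle to the signed sum of its edges. For instance
  ∂PST = ST − PT + PS.
As a 9×1 matrix over Z this has rank 1, with invariant factors (1).

Now H_k = ker ∂_k / im ∂_{k+1}, so:

  H_0: rank C_0 − rank ∂_1 = 7 − 6 = 1, and the invariant factors of ∂_1 are all 1, so H_0 ≅ Z.

H_0 = Z.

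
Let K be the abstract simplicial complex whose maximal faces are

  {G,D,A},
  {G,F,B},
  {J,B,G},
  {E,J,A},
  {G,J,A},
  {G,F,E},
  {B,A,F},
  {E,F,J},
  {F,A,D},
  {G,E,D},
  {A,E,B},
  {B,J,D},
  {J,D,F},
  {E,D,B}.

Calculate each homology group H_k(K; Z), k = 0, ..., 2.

Fix the vertex order A < B < D < E < F < G < J and write every simplex with vertices in increasing order. Then dim K = 2 and the simplices of K are:

  0-simplices (7): A, B, D, E, F, G, J
  1-simplices (21): AB, AD, AE, AF, AG, AJ, BD, BE, BF, BG, BJ, DE, DF, DG, DJ, EF, EG, EJ, FG, FJ, GJ
  2-simplices (14): ABE, ABF, ADF, ADG, AEJ, AGJ, BDE, BDJ, BFG, BGJ, DEG, DFJ, EFG, EFJ

Hence C_0 ≅ Z^7, C_1 ≅ Z^21, C_2 ≅ Z^14.

Boundary ∂_1: C_1 → C_0 sends each edge [p,q] (with p < q) to q − p. For instance
  ∂GJ = J − G.
This gives a 7×21 integer matrix of rank 6; reducing to Smith normal form yields diagonal entries (1,1,1,1,1,1).

∂_2: C_2 → C_1 sends each 2-simplex [p,q,r] to [q,r] − [p,r] + [p,q]. For instance
  ∂EFG = FG − EG + EF,
  ∂ADG = DG − AG + AD.
As a 21×14 matrix over Z this has rank 13, with invariant factors (1,1,1,1,1,1,1,1,1,1,1,1,1).

From H_k ≅ ker(∂_k) / im(∂_{k+1}) we obtain:

  H_0: rank C_0 − rank ∂_1 = 7 − 6 = 1, and the invariant factors of ∂_1 are all 1, so H_0 ≅ Z.
  H_1: rank ker ∂_1 − rank ∂_2 = (21 − 6) − 13 = 2, and the invariant factors of ∂_2 are all 1, so H_1 ≅ Z^2.
  H_2: rank ker ∂_2 − rank ∂_3 = (14 − 13) − 0 = 1, and there is no ∂_3, so H_2 ≅ Z.

As a check, the Euler characteristic is 7 − 21 + 14 = 0, which agrees with 1 − 2 + 1 = 0.

H_0 ≅ Z,  H_1 ≅ Z^2,  H_2 ≅ Z.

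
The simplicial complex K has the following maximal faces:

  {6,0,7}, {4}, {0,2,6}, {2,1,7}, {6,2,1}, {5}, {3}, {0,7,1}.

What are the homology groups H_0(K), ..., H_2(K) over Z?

H_0 ≅ Z^4,  H_1 ≅ Z,  H_2 = 0.

We work with the vertex ordering 0 < 1 < 2 < 3 < 4 < 5 < 6 < 7. The simplices of K, each written with vertices in increasing order, are:

  0-simplices (8): [0], [1], [2], [3], [4], [5], [6], [7]
  1-simplices (10): [0,1], [0,2], [0,6], [0,7], [1,2], [1,6], [1,7], [2,6], [2,7], [6,7]
  2-simplices (5): [0,1,7], [0,2,6], [0,6,7], [1,2,6], [1,2,7]

so the chain groups are C_0 ≅ Z^8, C_1 ≅ Z^10, C_2 ≅ Z^5.

Boundary ∂_1: C_1 → C_0 is given by ∂[p,q] = [q] − [p].
As a 8×10 matrix over Z this has rank 4, with invariant factors (1,1,1,1).

The boundary map ∂_2: C_2 → C_1 maps a triangle to the signed sum of its edges. For instance
  ∂[1,2,6] = [2,6] − [1,6] + [1,2],
  ∂[0,1,7] = [1,7] − [0,7] + [0,1].
As a 10×5 matrix over Z this has rank 5, with invariant factors (1,1,1,1,1).

Computing H_k = (kernel of ∂_k) / (image of ∂_{k+1}):

  H_0: rank C_0 − rank ∂_1 = 8 − 4 = 4, and the invariant factors of ∂_1 are all 1, so H_0 = Z^4.
  H_1: rank ker ∂_1 − rank ∂_2 = (10 − 4) − 5 = 1, and the invariant factors of ∂_2 are all 1, so H_1 = Z.
  H_2: rank ker ∂_2 − rank ∂_3 = (5 − 5) − 0 = 0, and there is no ∂_3, so H_2 = 0.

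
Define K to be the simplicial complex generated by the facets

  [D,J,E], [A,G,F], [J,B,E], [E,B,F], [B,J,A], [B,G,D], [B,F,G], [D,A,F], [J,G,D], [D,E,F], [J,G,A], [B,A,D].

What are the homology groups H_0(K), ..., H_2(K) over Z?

H_0 = Z,  H_1 = Z/2Z,  H_2 = 0.

Take the total order A < B < D < E < F < G < J on the vertex set. Then K (dimension 2) consists of the simplices:

  0-simplices (7): A, B, D, E, F, G, J
  1-simplices (18): AB, AD, AF, AG, AJ, BD, BE, BF, BG, BJ, DE, DF, DG, DJ, EF, EJ, FG, GJ
  2-simplices (12): ABD, ABJ, ADF, AFG, AGJ, BDG, BEF, BEJ, BFG, DEF, DEJ, DGJ

giving chain groups C_0 ≅ Z^7, C_1 ≅ Z^18, C_2 ≅ Z^12.

∂_1: C_1 → C_0 sends each edge [p,q] (with p < q) to q − p.
As a 7×18 matrix over Z this has rank 6, with invariant factors (1,1,1,1,1,1).

∂_2: C_2 → C_1 sends each 2-simplex [p,q,r] to [q,r] − [p,r] + [p,q]. For instance
  ∂ABD = BD − AD + AB,
  ∂ADF = DF − AF + AD.
The 18×12 boundary matrix has rank 12 and Smith normal form diag(1,1,1,1,1,1,1,1,1,1,1,2).

Computing H_k = (kernel of ∂_k) / (image of ∂_{k+1}):

  H_0: rank C_0 − rank ∂_1 = 7 − 6 = 1, and the invariant factors of ∂_1 are all 1, so H_0 ≅ Z.
  H_1: rank ker ∂_1 − rank ∂_2 = (18 − 6) − 12 = 0, and ∂_2 has invariant factor 2 > 1, so H_1 ≅ Z/2Z.
  H_2: rank ker ∂_2 − rank ∂_3 = (12 − 12) − 0 = 0, and there is no ∂_3, so H_2 ≅ 0.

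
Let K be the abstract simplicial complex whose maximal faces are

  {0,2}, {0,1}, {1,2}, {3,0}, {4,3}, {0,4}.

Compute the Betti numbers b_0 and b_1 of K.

b_0 = 1, b_1 = 2.

K has 5 vertices, 6 edges.
rank ∂_0 = 0, rank ∂_1 = 4 ⇒ b_0 = 5 − 0 − 4 = 1; all invariant factors of ∂_1 are 1 so no torsion. So H_0 = Z.
rank ∂_1 = 4, rank ∂_2 = 0 ⇒ b_1 = 6 − 4 − 0 = 2. So H_1 = Z^2.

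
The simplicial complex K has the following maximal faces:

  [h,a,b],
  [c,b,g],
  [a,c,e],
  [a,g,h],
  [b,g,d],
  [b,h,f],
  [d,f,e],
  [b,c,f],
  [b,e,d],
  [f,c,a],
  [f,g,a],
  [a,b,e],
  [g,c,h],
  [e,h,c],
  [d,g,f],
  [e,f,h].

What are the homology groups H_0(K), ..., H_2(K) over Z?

H_0 ≅ Z,  H_1 ≅ Z^2,  H_2 ≅ Z.

We work with the vertex ordering a < b < c < d < e < f < g < h. The simplices of K, each written with vertices in increasing order, are:

  0-simplices (8): a, b, c, d, e, f, g, h
  1-simplices (24): ab, ac, ae, af, ag, ah, bc, bd, be, bf, bg, bh, ce, cf, cg, ch, de, df, dg, ef, eh, fg, fh, gh
  2-simplices (16): abe, abh, ace, acf, afg, agh, bcf, bcg, bde, bdg, bfh, ceh, cgh, def, dfg, efh

Hence C_0 ≅ Z^8, C_1 ≅ Z^24, C_2 ≅ Z^16.

The boundary map ∂_1: C_1 → C_0 maps an edge to its endpoints' difference, ∂[p,q] = q − p. For instance
  ∂gh = h − g.
As a 8×24 matrix over Z this has rank 7, with invariant factors (1,1,1,1,1,1,1).

∂_2: C_2 → C_1 sends each 2-simplex [p,q,r] to [q,r] − [p,r] + [p,q]. For instance
  ∂bcf = cf − bf + bc,
  ∂acf = cf − af + ac.
This gives a 24×16 integer matrix of rank 15; reducing to Smith normal form yields diagonal entries (1,1,1,1,1,1,1,1,1,1,1,1,1,1,1).

Computing H_k = (kernel of ∂_k) / (image of ∂_{k+1}):

  H_0: rank C_0 − rank ∂_1 = 8 − 7 = 1, and the invariant factors of ∂_1 are all 1, so H_0 = Z.
  H_1: rank ker ∂_1 − rank ∂_2 = (24 − 7) − 15 = 2, and the invariant factors of ∂_2 are all 1, so H_1 = Z^2.
  H_2: rank ker ∂_2 − rank ∂_3 = (16 − 15) − 0 = 1, and there is no ∂_3, so H_2 = Z.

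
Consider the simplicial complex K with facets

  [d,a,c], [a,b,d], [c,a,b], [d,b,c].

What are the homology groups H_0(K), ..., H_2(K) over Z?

H_0 = Z,  H_1 = 0,  H_2 = Z.

K has 4 vertices, 6 edges, 4 triangles.
rank ∂_0 = 0, rank ∂_1 = 3 ⇒ b_0 = 4 − 0 − 3 = 1; all invariant factors of ∂_1 are 1 so no torsion. So H_0 ≅ Z.
rank ∂_1 = 3, rank ∂_2 = 3 ⇒ b_1 = 6 − 3 − 3 = 0; all invariant factors of ∂_2 are 1 so no torsion. So H_1 ≅ 0.
rank ∂_2 = 3, rank ∂_3 = 0 ⇒ b_2 = 4 − 3 − 0 = 1. So H_2 ≅ Z.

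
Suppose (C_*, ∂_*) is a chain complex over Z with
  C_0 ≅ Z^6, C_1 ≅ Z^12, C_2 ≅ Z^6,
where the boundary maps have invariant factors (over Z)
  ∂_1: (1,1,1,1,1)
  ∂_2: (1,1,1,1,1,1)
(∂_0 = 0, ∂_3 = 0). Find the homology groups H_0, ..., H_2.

H_0 = Z,  H_1 = Z,  H_2 = 0.

H_0: b_0 = 6 − 0 − 5 = 1; torsion from ∂_1 factors > 1: none. So H_0 = Z.
H_1: b_1 = 12 − 5 − 6 = 1; torsion from ∂_2 factors > 1: none. So H_1 = Z.
H_2: b_2 = 6 − 6 − 0 = 0; torsion from ∂_3 factors > 1: none. So H_2 = 0.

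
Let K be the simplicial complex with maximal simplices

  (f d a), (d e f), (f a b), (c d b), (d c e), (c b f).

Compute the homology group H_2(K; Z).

Fix the vertex order a < b < c < d < e < f and write every simplex with vertices in increasing order. Then dim K = 2 and the simplices of K are:

  0-simplices (6): a, b, c, d, e, f
  1-simplices (12): ab, ad, af, bc, bd, bf, cd, ce, cf, de, df, ef
  2-simplices (6): abf, adf, bcd, bcf, cde, def

giving chain groups C_0 ≅ Z^6, C_1 ≅ Z^12, C_2 ≅ Z^6.

Boundary ∂_1: C_1 → C_0 sends each edge [p,q] (with p < q) to q − p. For instance
  ∂ce = e − c.
This gives a 6×12 integer matrix of rank 5; reducing to Smith normal form yields diagonal entries (1,1,1,1,1).

The boundary map ∂_2: C_2 → C_1 maps a triangle to the signed sum of its edges. For instance
  ∂adf = df − af + ad,
  ∂def = ef − df + de.
This gives a 12×6 integer matrix of rank 6; reducing to Smith normal form yields diagonal entries (1,1,1,1,1,1).

Computing H_k = (kernel of ∂_k) / (image of ∂_{k+1}):

  H_2: rank ker ∂_2 − rank ∂_3 = (6 − 6) − 0 = 0, and there is no ∂_3, so H_2 ≅ 0.

(K is a triangulation of the cylinder S^1 x I.)

H_2 ≅ 0.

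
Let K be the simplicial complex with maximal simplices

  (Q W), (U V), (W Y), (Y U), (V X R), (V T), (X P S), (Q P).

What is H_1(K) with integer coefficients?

We work with the vertex ordering P < Q < R < S < T < U < V < W < X < Y. The simplices of K, each written with vertices in increasing order, are:

  0-simplices (10): P, Q, R, S, T, U, V, W, X, Y
  1-simplices (12): PQ, PS, PX, QW, RV, RX, SX, TV, UV, UY, VX, WY
  2-simplices (2): PSX, RVX

giving chain groups C_0 ≅ Z^10, C_1 ≅ Z^12, C_2 ≅ Z^2.

Boundary ∂_1: C_1 → C_0 is given by ∂[p,q] = [q] − [p]. For instance
  ∂PQ = Q − P.
As a 10×12 matrix over Z this has rank 9, with invariant factors (1,1,1,1,1,1,1,1,1).

Boundary ∂_2: C_2 → C_1 acts by ∂[p,q,r] = [q,r] − [p,r] + [p,q]. For instance
  ∂RVX = VX − RX + RV,
  ∂PSX = SX − PX + PS.
The 12×2 boundary matrix has rank 2 and Smith normal form diag(1,1).

Computing H_k = (kernel of ∂_k) / (image of ∂_{k+1}):

  H_1: rank ker ∂_1 − rank ∂_2 = (12 − 9) − 2 = 1, and the invariant factors of ∂_2 are all 1, so H_1 = Z.

H_1 = Z.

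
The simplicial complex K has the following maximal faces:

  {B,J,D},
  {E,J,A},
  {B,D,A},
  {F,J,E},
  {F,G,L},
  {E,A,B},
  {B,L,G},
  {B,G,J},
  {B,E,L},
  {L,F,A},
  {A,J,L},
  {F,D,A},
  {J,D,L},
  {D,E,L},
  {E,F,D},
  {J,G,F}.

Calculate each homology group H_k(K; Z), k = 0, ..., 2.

Order the vertices as A < B < D < E < F < G < J < L. Listing each simplex with vertices in this order, K has dimension 2 with simplices:

  0-simplices (8): A, B, D, E, F, G, J, L
  1-simplices (24): AB, AD, AE, AF, AJ, AL, BD, BE, BG, BJ, BL, DE, DF, DJ, DL, EF, EJ, EL, FG, FJ, FL, GJ, GL, JL
  2-simplices (16): ABD, ABE, ADF, AEJ, AFL, AJL, BDJ, BEL, BGJ, BGL, DEF, DEL, DJL, EFJ, FGJ, FGL

so the chain groups are C_0 ≅ Z^8, C_1 ≅ Z^24, C_2 ≅ Z^16.

Boundary ∂_1: C_1 → C_0 maps an edge to its endpoints' difference, ∂[p,q] = q − p. For instance
  ∂AE = E − A.
The resulting 8×24 matrix has rank 7, and its Smith normal form has invariant factors (1,1,1,1,1,1,1).

The boundary map ∂_2: C_2 → C_1 maps a triangle to the signed sum of its edges. For instance
  ∂ABD = BD − AD + AB,
  ∂AFL = FL − AL + AF.
The 24×16 boundary matrix has rank 15 and Smith normal form diag(1,1,1,1,1,1,1,1,1,1,1,1,1,1,1).

Now H_k = ker ∂_k / im ∂_{k+1}, so:

  H_0: rank C_0 − rank ∂_1 = 8 − 7 = 1, and the invariant factors of ∂_1 are all 1, so H_0 ≅ Z.
  H_1: rank ker ∂_1 − rank ∂_2 = (24 − 7) − 15 = 2, and the invariant factors of ∂_2 are all 1, so H_1 ≅ Z^2.
  H_2: rank ker ∂_2 − rank ∂_3 = (16 − 15) − 0 = 1, and there is no ∂_3, so H_2 ≅ Z.

(K is a triangulation of the torus T^2.)

H_0 = Z,  H_1 = Z^2,  H_2 = Z.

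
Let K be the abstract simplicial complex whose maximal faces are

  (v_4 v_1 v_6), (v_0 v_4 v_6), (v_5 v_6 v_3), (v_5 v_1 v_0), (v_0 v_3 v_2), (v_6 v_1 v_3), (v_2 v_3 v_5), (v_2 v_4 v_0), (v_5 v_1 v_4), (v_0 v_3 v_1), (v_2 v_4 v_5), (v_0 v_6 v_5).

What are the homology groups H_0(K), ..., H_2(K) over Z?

H_0 = Z,  H_1 = Z/2,  H_2 = 0.

Take the total order v_0 < v_1 < v_2 < v_3 < v_4 < v_5 < v_6 on the vertex set. Then K (dimension 2) consists of the simplices:

  0-simplices (7): [v_0], [v_1], [v_2], [v_3], [v_4], [v_5], [v_6]
  1-simplices (18): (18 of them)
  2-simplices (12): (12 of them)

so the chain groups are C_0 ≅ Z^7, C_1 ≅ Z^18, C_2 ≅ Z^12.

Boundary ∂_1: C_1 → C_0 is given by ∂[p,q] = [q] − [p].
The 7×18 boundary matrix has rank 6 and Smith normal form diag(1,1,1,1,1,1).

∂_2: C_2 → C_1 acts by ∂[p,q,r] = [q,r] − [p,r] + [p,q]. For instance
  ∂[v_0,v_1,v_3] = [v_1,v_3] − [v_0,v_3] + [v_0,v_1],
  ∂[v_2,v_4,v_5] = [v_4,v_5] − [v_2,v_5] + [v_2,v_4].
This gives a 18×12 integer matrix of rank 12; reducing to Smith normal form yields diagonal entries (1,1,1,1,1,1,1,1,1,1,1,2).

Reading off H_k = ker ∂_k / im ∂_{k+1}:

  H_0: rank C_0 − rank ∂_1 = 7 − 6 = 1, and the invariant factors of ∂_1 are all 1, so H_0 = Z.
  H_1: rank ker ∂_1 − rank ∂_2 = (18 − 6) − 12 = 0, and ∂_2 has invariant factor 2 > 1, so H_1 = Z/2.
  H_2: rank ker ∂_2 − rank ∂_3 = (12 − 12) − 0 = 0, and there is no ∂_3, so H_2 = 0.

As a check, the Euler characteristic is 7 − 18 + 12 = 1, which agrees with 1 − 0 + 0 = 1.
(K is a triangulation of the real projective plane RP^2.)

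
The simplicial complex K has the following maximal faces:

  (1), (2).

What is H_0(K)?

H_0 = Z^2.

We work with the vertex ordering 1 < 2. The simplices of K, each written with vertices in increasing order, are:

  0-simplices (2): [1], [2]

so the chain groups are C_0 ≅ Z^2.

Now H_k = ker ∂_k / im ∂_{k+1}, so:

  H_0: rank C_0 − rank ∂_1 = 2 − 0 = 2, and there is no ∂_1, so H_0 = Z^2.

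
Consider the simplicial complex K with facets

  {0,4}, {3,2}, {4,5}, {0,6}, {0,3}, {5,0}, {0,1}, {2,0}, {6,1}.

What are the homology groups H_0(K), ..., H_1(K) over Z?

H_0 = Z,  H_1 = Z^3.

K has 7 vertices, 9 edges.
rank ∂_0 = 0, rank ∂_1 = 6 ⇒ b_0 = 7 − 0 − 6 = 1; all invariant factors of ∂_1 are 1 so no torsion. So H_0 = Z.
rank ∂_1 = 6, rank ∂_2 = 0 ⇒ b_1 = 9 − 6 − 0 = 3. So H_1 = Z^3.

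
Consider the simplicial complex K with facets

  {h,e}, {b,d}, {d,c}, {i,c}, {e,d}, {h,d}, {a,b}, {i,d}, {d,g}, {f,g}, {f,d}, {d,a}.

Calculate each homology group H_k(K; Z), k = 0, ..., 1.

Order the vertices as a < b < c < d < e < f < g < h < i. Listing each simplex with vertices in this order, K has dimension 1 with simplices:

  0-simplices (9): a, b, c, d, e, f, g, h, i
  1-simplices (12): ab, ad, bd, cd, ci, de, df, dg, dh, di, eh, fg

so the chain groups are C_0 ≅ Z^9, C_1 ≅ Z^12.

The boundary map ∂_1: C_1 → C_0 maps an edge to its endpoints' difference, ∂[p,q] = q − p. For instance
  ∂df = f − d.
As a 9×12 matrix over Z this has rank 8, with invariant factors (1,1,1,1,1,1,1,1).

Computing H_k = (kernel of ∂_k) / (image of ∂_{k+1}):

  H_0: rank C_0 − rank ∂_1 = 9 − 8 = 1, and the invariant factors of ∂_1 are all 1, so H_0 ≅ Z.
  H_1: rank ker ∂_1 − rank ∂_2 = (12 − 8) − 0 = 4, and there is no ∂_2, so H_1 ≅ Z^4.

H_0 ≅ Z,  H_1 ≅ Z^4.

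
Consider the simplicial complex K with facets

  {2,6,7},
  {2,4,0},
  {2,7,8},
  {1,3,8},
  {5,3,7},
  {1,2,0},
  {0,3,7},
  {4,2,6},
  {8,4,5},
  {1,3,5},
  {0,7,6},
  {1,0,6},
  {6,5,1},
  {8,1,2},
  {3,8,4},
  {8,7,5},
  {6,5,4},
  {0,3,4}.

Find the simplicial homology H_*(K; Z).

H_0 ≅ Z,  H_1 ≅ Z ⊕ Z/2,  H_2 = 0.

Take the total order 0 < 1 < 2 < 3 < 4 < 5 < 6 < 7 < 8 on the vertex set. Then K (dimension 2) consists of the simplices:

  0-simplices (9): [0], [1], [2], [3], [4], [5], [6], [7], [8]
  1-simplices (27): (27 of them)
  2-simplices (18): [0,1,2], [0,1,6], [0,2,4], [0,3,4], [0,3,7], [0,6,7], [1,2,8], [1,3,5], [1,3,8], [1,5,6], [2,4,6], [2,6,7], [2,7,8], [3,4,8], [3,5,7], [4,5,6], [4,5,8], [5,7,8]

Hence C_0 ≅ Z^9, C_1 ≅ Z^27, C_2 ≅ Z^18.

The boundary map ∂_1: C_1 → C_0 maps an edge to its endpoints' difference, ∂[p,q] = q − p.
As a 9×27 matrix over Z this has rank 8, with invariant factors (1,1,1,1,1,1,1,1).

∂_2: C_2 → C_1 sends each 2-simplex [p,q,r] to [q,r] − [p,r] + [p,q]. For instance
  ∂[2,4,6] = [4,6] − [2,6] + [2,4],
  ∂[4,5,6] = [5,6] − [4,6] + [4,5].
This gives a 27×18 integer matrix of rank 18; reducing to Smith normal form yields diagonal entries (1,1,1,1,1,1,1,1,1,1,1,1,1,1,1,1,1,2).

From H_k ≅ ker(∂_k) / im(∂_{k+1}) we obtain:

  H_0: rank C_0 − rank ∂_1 = 9 − 8 = 1, and the invariant factors of ∂_1 are all 1, so H_0 = Z.
  H_1: rank ker ∂_1 − rank ∂_2 = (27 − 8) − 18 = 1, and ∂_2 has invariant factor 2 > 1, so H_1 = Z ⊕ Z/2.
  H_2: rank ker ∂_2 − rank ∂_3 = (18 − 18) − 0 = 0, and there is no ∂_3, so H_2 = 0.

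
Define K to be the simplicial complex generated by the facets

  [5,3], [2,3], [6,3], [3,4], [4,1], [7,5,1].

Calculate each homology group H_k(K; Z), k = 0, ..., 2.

H_0 = Z,  H_1 = Z,  H_2 = 0.

Take the total order 1 < 2 < 3 < 4 < 5 < 6 < 7 on the vertex set. Then K (dimension 2) consists of the simplices:

  0-simplices (7): [1], [2], [3], [4], [5], [6], [7]
  1-simplices (8): [1,4], [1,5], [1,7], [2,3], [3,4], [3,5], [3,6], [5,7]
  2-simplices (1): [1,5,7]

Hence C_0 ≅ Z^7, C_1 ≅ Z^8, C_2 ≅ Z^1.

The boundary map ∂_1: C_1 → C_0 is given by ∂[p,q] = [q] − [p].
The 7×8 boundary matrix has rank 6 and Smith normal form diag(1,1,1,1,1,1).

The boundary map ∂_2: C_2 → C_1 sends each 2-simplex [p,q,r] to [q,r] − [p,r] + [p,q]. For instance
  ∂[1,5,7] = [5,7] − [1,7] + [1,5].
The resulting 8×1 matrix has rank 1, and its Smith normal form has invariant factors (1).

Reading off H_k = ker ∂_k / im ∂_{k+1}:

  H_0: rank C_0 − rank ∂_1 = 7 − 6 = 1, and the invariant factors of ∂_1 are all 1, so H_0 ≅ Z.
  H_1: rank ker ∂_1 − rank ∂_2 = (8 − 6) − 1 = 1, and the invariant factors of ∂_2 are all 1, so H_1 ≅ Z.
  H_2: rank ker ∂_2 − rank ∂_3 = (1 − 1) − 0 = 0, and there is no ∂_3, so H_2 ≅ 0.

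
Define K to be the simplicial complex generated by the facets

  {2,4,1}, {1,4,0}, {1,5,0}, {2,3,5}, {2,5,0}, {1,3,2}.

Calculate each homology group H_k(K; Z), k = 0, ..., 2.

H_0 = Z,  H_1 = Z,  H_2 = 0.

Fix the vertex order 0 < 1 < 2 < 3 < 4 < 5 and write every simplex with vertices in increasing order. Then dim K = 2 and the simplices of K are:

  0-simplices (6): [0], [1], [2], [3], [4], [5]
  1-simplices (12): [0,1], [0,2], [0,4], [0,5], [1,2], [1,3], [1,4], [1,5], [2,3], [2,4], [2,5], [3,5]
  2-simplices (6): [0,1,4], [0,1,5], [0,2,5], [1,2,3], [1,2,4], [2,3,5]

so the chain groups are C_0 ≅ Z^6, C_1 ≅ Z^12, C_2 ≅ Z^6.

Boundary ∂_1: C_1 → C_0 sends each edge [p,q] (with p < q) to q − p.
The 6×12 boundary matrix has rank 5 and Smith normal form diag(1,1,1,1,1).

Boundary ∂_2: C_2 → C_1 maps a triangle to the signed sum of its edges. For instance
  ∂[0,1,4] = [1,4] − [0,4] + [0,1],
  ∂[2,3,5] = [3,5] − [2,5] + [2,3].
As a 12×6 matrix over Z this has rank 6, with invariant factors (1,1,1,1,1,1).

From H_k ≅ ker(∂_k) / im(∂_{k+1}) we obtain:

  H_0: rank C_0 − rank ∂_1 = 6 − 5 = 1, and the invariant factors of ∂_1 are all 1, so H_0 = Z.
  H_1: rank ker ∂_1 − rank ∂_2 = (12 − 5) − 6 = 1, and the invariant factors of ∂_2 are all 1, so H_1 = Z.
  H_2: rank ker ∂_2 − rank ∂_3 = (6 − 6) − 0 = 0, and there is no ∂_3, so H_2 = 0.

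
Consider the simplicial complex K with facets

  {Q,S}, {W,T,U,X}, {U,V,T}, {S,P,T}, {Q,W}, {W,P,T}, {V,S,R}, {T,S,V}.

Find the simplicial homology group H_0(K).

Fix the vertex order P < Q < R < S < T < U < V < W < X and write every simplex with vertices in increasing order. Then dim K = 3 and the simplices of K are:

  0-simplices (9): P, Q, R, S, T, U, V, W, X
  1-simplices (17): PS, PT, PW, QS, QW, RS, RV, ST, SV, TU, TV, TW, TX, UV, UW, UX, WX
  2-simplices (9): PST, PTW, RSV, STV, TUV, TUW, TUX, TWX, UWX
  3-simplices (1): TUWX

so the chain groups are C_0 ≅ Z^9, C_1 ≅ Z^17, C_2 ≅ Z^9, C_3 ≅ Z^1.

The boundary map ∂_1: C_1 → C_0 is given by ∂[p,q] = [q] − [p].
This gives a 9×17 integer matrix of rank 8; reducing to Smith normal form yields diagonal entries (1,1,1,1,1,1,1,1).

∂_2: C_2 → C_1 acts by ∂[p,q,r] = [q,r] − [p,r] + [p,q]. For instance
  ∂TUV = UV − TV + TU,
  ∂TWX = WX − TX + TW.
As a 17×9 matrix over Z this has rank 8, with invariant factors (1,1,1,1,1,1,1,1).

The boundary map ∂_3: C_3 → C_2 sends each 3-simplex σ to the alternating sum Σ_i (−1)^i (σ with its i-th vertex removed). For instance
  ∂TUWX = UWX − TWX + TUX − TUW.
As a 9×1 matrix over Z this has rank 1, with invariant factors (1).

Now H_k = ker ∂_k / im ∂_{k+1}, so:

  H_0: rank C_0 − rank ∂_1 = 9 − 8 = 1, and the invariant factors of ∂_1 are all 1, so H_0 ≅ Z.

H_0 ≅ Z.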